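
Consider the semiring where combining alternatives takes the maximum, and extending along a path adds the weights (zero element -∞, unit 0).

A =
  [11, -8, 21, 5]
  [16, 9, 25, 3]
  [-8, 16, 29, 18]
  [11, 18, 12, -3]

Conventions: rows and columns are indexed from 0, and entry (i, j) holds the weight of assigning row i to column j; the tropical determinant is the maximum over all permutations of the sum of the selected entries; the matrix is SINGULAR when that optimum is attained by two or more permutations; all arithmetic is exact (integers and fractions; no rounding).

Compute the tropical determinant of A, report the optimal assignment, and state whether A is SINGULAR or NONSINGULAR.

σ = (0, 1, 2, 3): 11 + 9 + 29 + (-3) = 46
σ = (0, 1, 3, 2): 11 + 9 + 18 + 12 = 50
σ = (0, 2, 1, 3): 11 + 25 + 16 + (-3) = 49
σ = (0, 2, 3, 1): 11 + 25 + 18 + 18 = 72
σ = (0, 3, 1, 2): 11 + 3 + 16 + 12 = 42
σ = (0, 3, 2, 1): 11 + 3 + 29 + 18 = 61
σ = (1, 0, 2, 3): (-8) + 16 + 29 + (-3) = 34
σ = (1, 0, 3, 2): (-8) + 16 + 18 + 12 = 38
σ = (1, 2, 0, 3): (-8) + 25 + (-8) + (-3) = 6
σ = (1, 2, 3, 0): (-8) + 25 + 18 + 11 = 46
σ = (1, 3, 0, 2): (-8) + 3 + (-8) + 12 = -1
σ = (1, 3, 2, 0): (-8) + 3 + 29 + 11 = 35
σ = (2, 0, 1, 3): 21 + 16 + 16 + (-3) = 50
σ = (2, 0, 3, 1): 21 + 16 + 18 + 18 = 73
σ = (2, 1, 0, 3): 21 + 9 + (-8) + (-3) = 19
σ = (2, 1, 3, 0): 21 + 9 + 18 + 11 = 59
σ = (2, 3, 0, 1): 21 + 3 + (-8) + 18 = 34
σ = (2, 3, 1, 0): 21 + 3 + 16 + 11 = 51
σ = (3, 0, 1, 2): 5 + 16 + 16 + 12 = 49
σ = (3, 0, 2, 1): 5 + 16 + 29 + 18 = 68
σ = (3, 1, 0, 2): 5 + 9 + (-8) + 12 = 18
σ = (3, 1, 2, 0): 5 + 9 + 29 + 11 = 54
σ = (3, 2, 0, 1): 5 + 25 + (-8) + 18 = 40
σ = (3, 2, 1, 0): 5 + 25 + 16 + 11 = 57
Optimal value attained by: σ = (2, 0, 3, 1).
Answer: det⊕(A) = 73; verdict: NONSINGULAR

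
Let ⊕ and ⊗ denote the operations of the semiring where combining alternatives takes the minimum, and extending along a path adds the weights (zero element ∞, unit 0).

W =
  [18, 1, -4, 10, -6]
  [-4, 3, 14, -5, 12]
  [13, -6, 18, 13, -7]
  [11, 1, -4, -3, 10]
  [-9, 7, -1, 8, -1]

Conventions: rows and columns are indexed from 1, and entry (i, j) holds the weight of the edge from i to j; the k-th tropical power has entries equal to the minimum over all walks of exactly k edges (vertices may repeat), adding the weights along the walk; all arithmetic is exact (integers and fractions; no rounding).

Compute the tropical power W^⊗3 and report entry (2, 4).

W^⊗2:
  [-15, -10, -7, -4, -11]
  [-1, -4, -9, -8, -10]
  [-16, -3, -8, -11, -8]
  [-3, -10, -7, -6, -11]
  [-10, -8, -13, 1, -15]
W^⊗3:
  [-20, -14, -19, -15, -21]
  [-19, -15, -12, -11, -16]
  [-17, -15, -20, -14, -22]
  [-20, -13, -12, -15, -14]
  [-24, -19, -16, -13, -20]
Key observation: the optimum is the walk 2->4->4->4, with weight (-5) + (-3) + (-3) = -11.
Optimal value attained by: walk 2->4->4->4.
Answer: (W^⊗3)[2][4] = -11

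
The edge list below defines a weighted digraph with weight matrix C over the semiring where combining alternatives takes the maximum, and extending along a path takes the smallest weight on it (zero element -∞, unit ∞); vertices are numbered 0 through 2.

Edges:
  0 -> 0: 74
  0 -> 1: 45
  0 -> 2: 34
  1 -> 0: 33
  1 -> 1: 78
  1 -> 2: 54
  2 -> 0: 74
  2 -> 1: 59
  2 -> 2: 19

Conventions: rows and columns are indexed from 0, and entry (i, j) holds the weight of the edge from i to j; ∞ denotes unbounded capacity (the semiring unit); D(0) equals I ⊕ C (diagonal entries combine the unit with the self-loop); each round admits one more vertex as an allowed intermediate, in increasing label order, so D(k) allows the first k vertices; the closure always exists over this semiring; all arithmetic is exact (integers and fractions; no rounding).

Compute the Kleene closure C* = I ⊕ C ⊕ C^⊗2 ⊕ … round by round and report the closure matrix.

D(0):
  [∞, 45, 34]
  [33, ∞, 54]
  [74, 59, ∞]
D(1):
  [∞, 45, 34]
  [33, ∞, 54]
  [74, 59, ∞]
D(2):
  [∞, 45, 45]
  [33, ∞, 54]
  [74, 59, ∞]
D(3):
  [∞, 45, 45]
  [54, ∞, 54]
  [74, 59, ∞]
Answer: C* = [[∞, 45, 45], [54, ∞, 54], [74, 59, ∞]]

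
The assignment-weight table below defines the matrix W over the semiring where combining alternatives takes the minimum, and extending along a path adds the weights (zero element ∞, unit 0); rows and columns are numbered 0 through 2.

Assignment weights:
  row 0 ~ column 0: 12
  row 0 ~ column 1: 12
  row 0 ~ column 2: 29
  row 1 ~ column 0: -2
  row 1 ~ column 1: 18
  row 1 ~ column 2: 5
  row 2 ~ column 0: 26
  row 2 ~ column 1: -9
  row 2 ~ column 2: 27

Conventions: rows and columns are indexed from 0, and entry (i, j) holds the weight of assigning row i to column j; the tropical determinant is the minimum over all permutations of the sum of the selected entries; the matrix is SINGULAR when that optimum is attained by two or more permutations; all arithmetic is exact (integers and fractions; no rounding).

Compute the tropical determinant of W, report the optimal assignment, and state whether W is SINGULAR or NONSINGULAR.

σ = (0, 1, 2): 12 + 18 + 27 = 57
σ = (0, 2, 1): 12 + 5 + (-9) = 8
σ = (1, 0, 2): 12 + (-2) + 27 = 37
σ = (1, 2, 0): 12 + 5 + 26 = 43
σ = (2, 0, 1): 29 + (-2) + (-9) = 18
σ = (2, 1, 0): 29 + 18 + 26 = 73
Optimal value attained by: σ = (0, 2, 1).
Answer: det⊕(W) = 8; verdict: NONSINGULAR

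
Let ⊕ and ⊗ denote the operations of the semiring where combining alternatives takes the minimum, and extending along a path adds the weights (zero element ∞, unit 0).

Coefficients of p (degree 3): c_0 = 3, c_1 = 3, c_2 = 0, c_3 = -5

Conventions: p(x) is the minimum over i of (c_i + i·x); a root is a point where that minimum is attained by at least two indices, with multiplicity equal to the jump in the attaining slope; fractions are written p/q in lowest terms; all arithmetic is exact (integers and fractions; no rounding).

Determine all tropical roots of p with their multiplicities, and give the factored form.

hull edge (i=0, c=3) to (i=3, c=-5): slope -8/3, span 3
Factored form: p(x) = -5 ⊗ (x ⊕ 8/3) ⊗ (x ⊕ 8/3) ⊗ (x ⊕ 8/3)
Answer: roots = 8/3 (mult 3)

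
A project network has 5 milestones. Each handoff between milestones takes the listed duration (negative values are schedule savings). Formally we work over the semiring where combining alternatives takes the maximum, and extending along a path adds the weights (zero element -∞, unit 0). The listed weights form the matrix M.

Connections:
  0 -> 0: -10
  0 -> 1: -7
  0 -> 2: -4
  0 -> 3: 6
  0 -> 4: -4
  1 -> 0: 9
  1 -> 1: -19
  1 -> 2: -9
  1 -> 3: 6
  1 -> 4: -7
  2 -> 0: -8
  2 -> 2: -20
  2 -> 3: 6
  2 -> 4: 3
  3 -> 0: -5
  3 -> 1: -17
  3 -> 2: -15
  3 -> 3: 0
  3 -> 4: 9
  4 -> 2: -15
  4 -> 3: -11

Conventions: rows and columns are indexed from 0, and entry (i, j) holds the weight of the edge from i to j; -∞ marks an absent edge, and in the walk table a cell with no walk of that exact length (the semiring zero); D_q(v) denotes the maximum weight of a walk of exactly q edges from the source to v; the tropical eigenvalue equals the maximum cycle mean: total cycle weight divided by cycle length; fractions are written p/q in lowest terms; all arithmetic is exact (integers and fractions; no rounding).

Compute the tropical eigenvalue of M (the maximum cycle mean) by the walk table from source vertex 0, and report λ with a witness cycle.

q=0: [0, -∞, -∞, -∞, -∞]
q=1: [-10, -7, -4, 6, -4]
q=2: [2, -11, -9, 6, 15]
q=3: [1, -5, 0, 8, 15]
q=4: [4, -6, 0, 8, 17]
q=5: [3, -3, 2, 10, 17]
Optimal cycle mean attained by: cycle 0->1->0, total (-7) + 9, length 2.
Answer: λ = 1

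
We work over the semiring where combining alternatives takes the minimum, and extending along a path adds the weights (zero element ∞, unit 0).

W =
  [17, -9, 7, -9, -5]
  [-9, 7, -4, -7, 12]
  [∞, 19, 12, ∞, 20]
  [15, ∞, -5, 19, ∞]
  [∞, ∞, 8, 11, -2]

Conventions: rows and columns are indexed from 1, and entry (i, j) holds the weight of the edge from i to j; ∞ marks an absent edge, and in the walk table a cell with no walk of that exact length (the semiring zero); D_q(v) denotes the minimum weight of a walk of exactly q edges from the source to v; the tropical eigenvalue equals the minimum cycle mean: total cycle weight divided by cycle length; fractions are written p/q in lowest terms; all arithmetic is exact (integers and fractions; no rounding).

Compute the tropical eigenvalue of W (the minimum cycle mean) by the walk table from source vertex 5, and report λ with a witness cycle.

q=0: [∞, ∞, ∞, ∞, 0]
q=1: [∞, ∞, 8, 11, -2]
q=2: [26, 27, 6, 9, -4]
q=3: [18, 17, 4, 7, -6]
q=4: [8, 9, 2, 5, -8]
q=5: [0, -1, 0, -1, -10]
Optimal cycle mean attained by: cycle 1->2->1, total (-9) + (-9), length 2.
Answer: λ = -9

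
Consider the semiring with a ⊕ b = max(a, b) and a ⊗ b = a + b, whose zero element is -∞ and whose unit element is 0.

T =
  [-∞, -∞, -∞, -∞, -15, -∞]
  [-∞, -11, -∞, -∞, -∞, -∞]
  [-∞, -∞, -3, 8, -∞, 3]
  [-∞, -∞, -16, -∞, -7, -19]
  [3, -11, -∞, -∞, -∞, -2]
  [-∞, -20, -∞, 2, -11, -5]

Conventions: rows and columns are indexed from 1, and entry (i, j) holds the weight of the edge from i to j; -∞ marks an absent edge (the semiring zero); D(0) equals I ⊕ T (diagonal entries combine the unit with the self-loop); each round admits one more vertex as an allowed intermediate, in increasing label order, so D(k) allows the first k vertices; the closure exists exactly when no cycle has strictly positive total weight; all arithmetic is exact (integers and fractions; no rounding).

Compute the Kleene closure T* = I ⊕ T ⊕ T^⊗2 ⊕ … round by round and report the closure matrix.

D(0):
  [0, -∞, -∞, -∞, -15, -∞]
  [-∞, 0, -∞, -∞, -∞, -∞]
  [-∞, -∞, 0, 8, -∞, 3]
  [-∞, -∞, -16, 0, -7, -19]
  [3, -11, -∞, -∞, 0, -2]
  [-∞, -20, -∞, 2, -11, 0]
D(1):
  [0, -∞, -∞, -∞, -15, -∞]
  [-∞, 0, -∞, -∞, -∞, -∞]
  [-∞, -∞, 0, 8, -∞, 3]
  [-∞, -∞, -16, 0, -7, -19]
  [3, -11, -∞, -∞, 0, -2]
  [-∞, -20, -∞, 2, -11, 0]
D(2):
  [0, -∞, -∞, -∞, -15, -∞]
  [-∞, 0, -∞, -∞, -∞, -∞]
  [-∞, -∞, 0, 8, -∞, 3]
  [-∞, -∞, -16, 0, -7, -19]
  [3, -11, -∞, -∞, 0, -2]
  [-∞, -20, -∞, 2, -11, 0]
D(3):
  [0, -∞, -∞, -∞, -15, -∞]
  [-∞, 0, -∞, -∞, -∞, -∞]
  [-∞, -∞, 0, 8, -∞, 3]
  [-∞, -∞, -16, 0, -7, -13]
  [3, -11, -∞, -∞, 0, -2]
  [-∞, -20, -∞, 2, -11, 0]
D(4):
  [0, -∞, -∞, -∞, -15, -∞]
  [-∞, 0, -∞, -∞, -∞, -∞]
  [-∞, -∞, 0, 8, 1, 3]
  [-∞, -∞, -16, 0, -7, -13]
  [3, -11, -∞, -∞, 0, -2]
  [-∞, -20, -14, 2, -5, 0]
D(5):
  [0, -26, -∞, -∞, -15, -17]
  [-∞, 0, -∞, -∞, -∞, -∞]
  [4, -10, 0, 8, 1, 3]
  [-4, -18, -16, 0, -7, -9]
  [3, -11, -∞, -∞, 0, -2]
  [-2, -16, -14, 2, -5, 0]
D(6):
  [0, -26, -31, -15, -15, -17]
  [-∞, 0, -∞, -∞, -∞, -∞]
  [4, -10, 0, 8, 1, 3]
  [-4, -18, -16, 0, -7, -9]
  [3, -11, -16, 0, 0, -2]
  [-2, -16, -14, 2, -5, 0]
Answer: T* = [[0, -26, -31, -15, -15, -17], [-∞, 0, -∞, -∞, -∞, -∞], [4, -10, 0, 8, 1, 3], [-4, -18, -16, 0, -7, -9], [3, -11, -16, 0, 0, -2], [-2, -16, -14, 2, -5, 0]]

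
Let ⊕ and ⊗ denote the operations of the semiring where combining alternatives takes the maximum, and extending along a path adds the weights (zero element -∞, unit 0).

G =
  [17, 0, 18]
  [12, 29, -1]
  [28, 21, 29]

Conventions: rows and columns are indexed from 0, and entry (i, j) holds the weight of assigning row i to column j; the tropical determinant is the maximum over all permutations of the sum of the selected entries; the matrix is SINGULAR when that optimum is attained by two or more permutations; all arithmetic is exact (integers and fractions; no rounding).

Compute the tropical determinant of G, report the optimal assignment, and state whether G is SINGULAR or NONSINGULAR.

σ = (0, 1, 2): 17 + 29 + 29 = 75
σ = (0, 2, 1): 17 + (-1) + 21 = 37
σ = (1, 0, 2): 0 + 12 + 29 = 41
σ = (1, 2, 0): 0 + (-1) + 28 = 27
σ = (2, 0, 1): 18 + 12 + 21 = 51
σ = (2, 1, 0): 18 + 29 + 28 = 75
Optimal value attained by: σ = (0, 1, 2).
Answer: det⊕(G) = 75; verdict: SINGULAR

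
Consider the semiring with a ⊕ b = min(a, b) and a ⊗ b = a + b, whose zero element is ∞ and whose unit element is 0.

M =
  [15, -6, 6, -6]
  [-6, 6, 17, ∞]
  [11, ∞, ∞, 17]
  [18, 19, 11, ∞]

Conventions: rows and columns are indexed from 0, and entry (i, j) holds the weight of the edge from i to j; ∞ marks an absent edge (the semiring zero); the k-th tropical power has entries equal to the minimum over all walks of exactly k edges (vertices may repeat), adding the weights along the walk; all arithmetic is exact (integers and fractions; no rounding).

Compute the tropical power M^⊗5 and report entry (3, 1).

M^⊗2:
  [-12, 0, 5, 9]
  [0, -12, 0, -12]
  [26, 5, 17, 5]
  [13, 12, 24, 12]
M^⊗3:
  [-6, -18, -6, -18]
  [-18, -6, -1, -6]
  [-1, 11, 16, 20]
  [6, 7, 19, 7]
M^⊗4:
  [-24, -12, -7, -12]
  [-12, -24, -12, -24]
  [5, -7, 5, -7]
  [1, 0, 12, 0]
M^⊗5:
  [-18, -30, -18, -30]
  [-30, -18, -13, -18]
  [-13, -1, 4, -1]
  [-6, -5, 7, -5]
Key observation: the optimum is the walk 3->1->0->1->0->1, with weight 19 + (-6) + (-6) + (-6) + (-6) = -5.
Optimal value attained by: walk 3->1->0->1->0->1.
Answer: (M^⊗5)[3][1] = -5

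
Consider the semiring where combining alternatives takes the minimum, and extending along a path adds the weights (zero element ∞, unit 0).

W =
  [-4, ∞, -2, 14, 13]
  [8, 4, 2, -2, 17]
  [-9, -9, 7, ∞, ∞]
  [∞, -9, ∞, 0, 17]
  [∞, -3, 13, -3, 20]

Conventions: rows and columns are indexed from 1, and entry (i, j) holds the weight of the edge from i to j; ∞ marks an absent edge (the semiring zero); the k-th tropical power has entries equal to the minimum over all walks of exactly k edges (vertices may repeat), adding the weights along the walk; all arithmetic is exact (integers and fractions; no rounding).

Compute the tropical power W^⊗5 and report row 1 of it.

W^⊗2:
  [-11, -11, -6, 10, 9]
  [-7, -11, 6, -2, 15]
  [-13, -5, -11, -11, 4]
  [-1, -9, -7, -11, 8]
  [4, -12, -1, -5, 14]
W^⊗3:
  [-15, -15, -13, -13, 2]
  [-11, -11, -9, -13, 6]
  [-20, -20, -15, -11, 0]
  [-16, -20, -7, -11, 6]
  [-10, -14, -10, -14, 5]
W^⊗4:
  [-22, -22, -17, -17, -2]
  [-18, -22, -13, -13, 2]
  [-24, -24, -22, -22, -7]
  [-20, -20, -18, -22, -3]
  [-19, -23, -12, -16, 3]
W^⊗5:
  [-26, -26, -24, -24, -9]
  [-22, -22, -20, -24, -5]
  [-31, -31, -26, -26, -11]
  [-27, -31, -22, -22, -7]
  [-23, -25, -21, -25, -6]
Answer: row 1 of W^⊗5 = [-26, -26, -24, -24, -9]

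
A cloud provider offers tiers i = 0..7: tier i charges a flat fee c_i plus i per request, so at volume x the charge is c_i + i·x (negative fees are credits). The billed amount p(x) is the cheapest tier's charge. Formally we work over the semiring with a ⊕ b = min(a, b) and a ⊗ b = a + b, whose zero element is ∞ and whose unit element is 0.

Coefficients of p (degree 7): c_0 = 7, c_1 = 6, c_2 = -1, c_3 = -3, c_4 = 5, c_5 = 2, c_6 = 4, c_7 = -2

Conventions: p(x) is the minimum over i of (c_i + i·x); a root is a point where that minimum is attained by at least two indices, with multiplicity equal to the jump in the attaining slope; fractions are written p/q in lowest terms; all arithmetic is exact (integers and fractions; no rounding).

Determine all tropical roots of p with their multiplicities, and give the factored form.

hull edge (i=0, c=7) to (i=2, c=-1): slope -4, span 2
hull edge (i=2, c=-1) to (i=3, c=-3): slope -2, span 1
hull edge (i=3, c=-3) to (i=7, c=-2): slope 1/4, span 4
Factored form: p(x) = -2 ⊗ (x ⊕ (-1/4)) ⊗ (x ⊕ (-1/4)) ⊗ (x ⊕ (-1/4)) ⊗ (x ⊕ (-1/4)) ⊗ (x ⊕ 2) ⊗ (x ⊕ 4) ⊗ (x ⊕ 4)
Answer: roots = -1/4 (mult 4), 2 (mult 1), 4 (mult 2)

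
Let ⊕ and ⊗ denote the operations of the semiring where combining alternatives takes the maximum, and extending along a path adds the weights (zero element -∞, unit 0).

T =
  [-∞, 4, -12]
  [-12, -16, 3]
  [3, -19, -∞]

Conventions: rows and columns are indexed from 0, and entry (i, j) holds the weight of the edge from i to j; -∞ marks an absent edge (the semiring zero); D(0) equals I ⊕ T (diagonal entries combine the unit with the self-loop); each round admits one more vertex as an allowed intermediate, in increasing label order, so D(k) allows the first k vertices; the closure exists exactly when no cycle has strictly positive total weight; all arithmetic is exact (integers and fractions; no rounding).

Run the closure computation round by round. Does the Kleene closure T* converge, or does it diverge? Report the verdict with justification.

D(0):
  [0, 4, -12]
  [-12, 0, 3]
  [3, -19, 0]
D(1):
  [0, 4, -12]
  [-12, 0, 3]
  [3, 7, 0]
Detection: at round 2, diagonal entry (2, 2) turns strictly positive.
Key observation: the cycle 2->0->1->2 has total weight 3 + 4 + 3, which is strictly positive.
Answer: DIVERGES — positive cycle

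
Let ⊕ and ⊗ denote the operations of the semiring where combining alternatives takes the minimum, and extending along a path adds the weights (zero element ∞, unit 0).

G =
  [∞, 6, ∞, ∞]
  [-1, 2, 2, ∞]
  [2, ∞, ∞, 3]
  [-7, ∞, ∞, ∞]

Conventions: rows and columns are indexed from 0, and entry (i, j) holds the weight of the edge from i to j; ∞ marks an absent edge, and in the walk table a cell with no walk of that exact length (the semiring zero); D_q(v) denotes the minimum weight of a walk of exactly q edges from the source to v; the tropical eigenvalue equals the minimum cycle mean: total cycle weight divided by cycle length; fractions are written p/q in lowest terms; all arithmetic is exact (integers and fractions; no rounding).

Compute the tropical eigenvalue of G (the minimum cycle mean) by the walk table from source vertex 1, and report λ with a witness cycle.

q=0: [∞, 0, ∞, ∞]
q=1: [-1, 2, 2, ∞]
q=2: [1, 4, 4, 5]
q=3: [-2, 6, 6, 7]
q=4: [0, 4, 8, 9]
Optimal cycle mean attained by: cycle 0->1->2->3->0, total 6 + 2 + 3 + (-7), length 4.
Answer: λ = 1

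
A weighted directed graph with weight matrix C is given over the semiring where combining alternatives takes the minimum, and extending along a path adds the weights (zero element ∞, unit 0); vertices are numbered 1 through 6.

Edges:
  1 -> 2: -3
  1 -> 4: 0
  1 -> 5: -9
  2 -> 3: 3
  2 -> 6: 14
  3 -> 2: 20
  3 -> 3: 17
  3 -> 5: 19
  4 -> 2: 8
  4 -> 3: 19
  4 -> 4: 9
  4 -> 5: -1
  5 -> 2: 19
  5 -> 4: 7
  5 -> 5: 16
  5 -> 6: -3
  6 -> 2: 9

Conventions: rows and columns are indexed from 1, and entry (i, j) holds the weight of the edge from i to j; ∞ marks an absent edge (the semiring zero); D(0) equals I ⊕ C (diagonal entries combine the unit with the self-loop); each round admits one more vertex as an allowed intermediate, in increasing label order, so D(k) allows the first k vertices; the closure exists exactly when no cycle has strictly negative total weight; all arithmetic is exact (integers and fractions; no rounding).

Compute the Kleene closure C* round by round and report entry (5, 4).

D(0):
  [0, -3, ∞, 0, -9, ∞]
  [∞, 0, 3, ∞, ∞, 14]
  [∞, 20, 0, ∞, 19, ∞]
  [∞, 8, 19, 0, -1, ∞]
  [∞, 19, ∞, 7, 0, -3]
  [∞, 9, ∞, ∞, ∞, 0]
D(1):
  [0, -3, ∞, 0, -9, ∞]
  [∞, 0, 3, ∞, ∞, 14]
  [∞, 20, 0, ∞, 19, ∞]
  [∞, 8, 19, 0, -1, ∞]
  [∞, 19, ∞, 7, 0, -3]
  [∞, 9, ∞, ∞, ∞, 0]
D(2):
  [0, -3, 0, 0, -9, 11]
  [∞, 0, 3, ∞, ∞, 14]
  [∞, 20, 0, ∞, 19, 34]
  [∞, 8, 11, 0, -1, 22]
  [∞, 19, 22, 7, 0, -3]
  [∞, 9, 12, ∞, ∞, 0]
D(3):
  [0, -3, 0, 0, -9, 11]
  [∞, 0, 3, ∞, 22, 14]
  [∞, 20, 0, ∞, 19, 34]
  [∞, 8, 11, 0, -1, 22]
  [∞, 19, 22, 7, 0, -3]
  [∞, 9, 12, ∞, 31, 0]
D(4):
  [0, -3, 0, 0, -9, 11]
  [∞, 0, 3, ∞, 22, 14]
  [∞, 20, 0, ∞, 19, 34]
  [∞, 8, 11, 0, -1, 22]
  [∞, 15, 18, 7, 0, -3]
  [∞, 9, 12, ∞, 31, 0]
D(5):
  [0, -3, 0, -2, -9, -12]
  [∞, 0, 3, 29, 22, 14]
  [∞, 20, 0, 26, 19, 16]
  [∞, 8, 11, 0, -1, -4]
  [∞, 15, 18, 7, 0, -3]
  [∞, 9, 12, 38, 31, 0]
D(6):
  [0, -3, 0, -2, -9, -12]
  [∞, 0, 3, 29, 22, 14]
  [∞, 20, 0, 26, 19, 16]
  [∞, 5, 8, 0, -1, -4]
  [∞, 6, 9, 7, 0, -3]
  [∞, 9, 12, 38, 31, 0]
Answer: C*[5][4] = 7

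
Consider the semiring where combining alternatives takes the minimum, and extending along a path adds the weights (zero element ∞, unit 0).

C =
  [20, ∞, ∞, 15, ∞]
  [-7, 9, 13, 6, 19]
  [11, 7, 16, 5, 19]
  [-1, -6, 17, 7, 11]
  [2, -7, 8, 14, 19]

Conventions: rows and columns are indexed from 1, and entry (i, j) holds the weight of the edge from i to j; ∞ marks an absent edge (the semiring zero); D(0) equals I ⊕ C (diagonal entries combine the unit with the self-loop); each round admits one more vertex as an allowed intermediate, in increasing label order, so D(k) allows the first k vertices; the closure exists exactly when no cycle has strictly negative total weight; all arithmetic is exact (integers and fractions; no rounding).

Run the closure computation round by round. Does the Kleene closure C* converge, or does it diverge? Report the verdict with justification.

D(0):
  [0, ∞, ∞, 15, ∞]
  [-7, 0, 13, 6, 19]
  [11, 7, 0, 5, 19]
  [-1, -6, 17, 0, 11]
  [2, -7, 8, 14, 0]
D(1):
  [0, ∞, ∞, 15, ∞]
  [-7, 0, 13, 6, 19]
  [11, 7, 0, 5, 19]
  [-1, -6, 17, 0, 11]
  [2, -7, 8, 14, 0]
D(2):
  [0, ∞, ∞, 15, ∞]
  [-7, 0, 13, 6, 19]
  [0, 7, 0, 5, 19]
  [-13, -6, 7, 0, 11]
  [-14, -7, 6, -1, 0]
D(3):
  [0, ∞, ∞, 15, ∞]
  [-7, 0, 13, 6, 19]
  [0, 7, 0, 5, 19]
  [-13, -6, 7, 0, 11]
  [-14, -7, 6, -1, 0]
D(4):
  [0, 9, 22, 15, 26]
  [-7, 0, 13, 6, 17]
  [-8, -1, 0, 5, 16]
  [-13, -6, 7, 0, 11]
  [-14, -7, 6, -1, 0]
D(5):
  [0, 9, 22, 15, 26]
  [-7, 0, 13, 6, 17]
  [-8, -1, 0, 5, 16]
  [-13, -6, 7, 0, 11]
  [-14, -7, 6, -1, 0]
Key observation: every diagonal entry stays at the unit through all rounds, so no improving cycle exists.
Answer: CONVERGES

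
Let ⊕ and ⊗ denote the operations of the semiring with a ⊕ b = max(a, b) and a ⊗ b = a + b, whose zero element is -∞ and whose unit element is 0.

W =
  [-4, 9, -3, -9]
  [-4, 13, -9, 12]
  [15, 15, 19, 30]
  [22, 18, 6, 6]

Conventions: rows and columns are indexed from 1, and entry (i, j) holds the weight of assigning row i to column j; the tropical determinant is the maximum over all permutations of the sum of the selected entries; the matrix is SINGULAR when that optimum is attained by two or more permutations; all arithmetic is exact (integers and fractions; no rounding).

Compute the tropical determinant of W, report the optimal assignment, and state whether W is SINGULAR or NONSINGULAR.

σ = (1, 2, 3, 4): (-4) + 13 + 19 + 6 = 34
σ = (1, 2, 4, 3): (-4) + 13 + 30 + 6 = 45
σ = (1, 3, 2, 4): (-4) + (-9) + 15 + 6 = 8
σ = (1, 3, 4, 2): (-4) + (-9) + 30 + 18 = 35
σ = (1, 4, 2, 3): (-4) + 12 + 15 + 6 = 29
σ = (1, 4, 3, 2): (-4) + 12 + 19 + 18 = 45
σ = (2, 1, 3, 4): 9 + (-4) + 19 + 6 = 30
σ = (2, 1, 4, 3): 9 + (-4) + 30 + 6 = 41
σ = (2, 3, 1, 4): 9 + (-9) + 15 + 6 = 21
σ = (2, 3, 4, 1): 9 + (-9) + 30 + 22 = 52
σ = (2, 4, 1, 3): 9 + 12 + 15 + 6 = 42
σ = (2, 4, 3, 1): 9 + 12 + 19 + 22 = 62
σ = (3, 1, 2, 4): (-3) + (-4) + 15 + 6 = 14
σ = (3, 1, 4, 2): (-3) + (-4) + 30 + 18 = 41
σ = (3, 2, 1, 4): (-3) + 13 + 15 + 6 = 31
σ = (3, 2, 4, 1): (-3) + 13 + 30 + 22 = 62
σ = (3, 4, 1, 2): (-3) + 12 + 15 + 18 = 42
σ = (3, 4, 2, 1): (-3) + 12 + 15 + 22 = 46
σ = (4, 1, 2, 3): (-9) + (-4) + 15 + 6 = 8
σ = (4, 1, 3, 2): (-9) + (-4) + 19 + 18 = 24
σ = (4, 2, 1, 3): (-9) + 13 + 15 + 6 = 25
σ = (4, 2, 3, 1): (-9) + 13 + 19 + 22 = 45
σ = (4, 3, 1, 2): (-9) + (-9) + 15 + 18 = 15
σ = (4, 3, 2, 1): (-9) + (-9) + 15 + 22 = 19
Optimal value attained by: σ = (2, 4, 3, 1).
Answer: det⊕(W) = 62; verdict: SINGULAR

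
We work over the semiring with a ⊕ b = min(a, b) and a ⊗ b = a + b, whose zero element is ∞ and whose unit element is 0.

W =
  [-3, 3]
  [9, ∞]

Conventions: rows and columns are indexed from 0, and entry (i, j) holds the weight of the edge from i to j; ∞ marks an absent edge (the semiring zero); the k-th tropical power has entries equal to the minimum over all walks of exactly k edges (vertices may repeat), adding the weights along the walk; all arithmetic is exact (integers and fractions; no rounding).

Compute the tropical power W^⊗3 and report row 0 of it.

W^⊗2:
  [-6, 0]
  [6, 12]
W^⊗3:
  [-9, -3]
  [3, 9]
Answer: row 0 of W^⊗3 = [-9, -3]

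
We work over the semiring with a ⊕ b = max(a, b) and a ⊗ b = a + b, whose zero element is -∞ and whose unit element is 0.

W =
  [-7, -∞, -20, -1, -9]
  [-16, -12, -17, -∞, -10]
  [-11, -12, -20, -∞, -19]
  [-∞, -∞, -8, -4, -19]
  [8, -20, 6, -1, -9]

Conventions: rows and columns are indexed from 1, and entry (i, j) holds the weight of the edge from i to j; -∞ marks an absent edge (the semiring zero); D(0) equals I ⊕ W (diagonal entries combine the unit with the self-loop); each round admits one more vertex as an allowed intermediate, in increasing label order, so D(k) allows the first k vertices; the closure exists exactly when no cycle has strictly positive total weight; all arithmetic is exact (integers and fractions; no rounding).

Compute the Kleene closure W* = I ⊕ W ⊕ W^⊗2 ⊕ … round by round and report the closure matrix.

D(0):
  [0, -∞, -20, -1, -9]
  [-16, 0, -17, -∞, -10]
  [-11, -12, 0, -∞, -19]
  [-∞, -∞, -8, 0, -19]
  [8, -20, 6, -1, 0]
D(1):
  [0, -∞, -20, -1, -9]
  [-16, 0, -17, -17, -10]
  [-11, -12, 0, -12, -19]
  [-∞, -∞, -8, 0, -19]
  [8, -20, 6, 7, 0]
D(2):
  [0, -∞, -20, -1, -9]
  [-16, 0, -17, -17, -10]
  [-11, -12, 0, -12, -19]
  [-∞, -∞, -8, 0, -19]
  [8, -20, 6, 7, 0]
D(3):
  [0, -32, -20, -1, -9]
  [-16, 0, -17, -17, -10]
  [-11, -12, 0, -12, -19]
  [-19, -20, -8, 0, -19]
  [8, -6, 6, 7, 0]
D(4):
  [0, -21, -9, -1, -9]
  [-16, 0, -17, -17, -10]
  [-11, -12, 0, -12, -19]
  [-19, -20, -8, 0, -19]
  [8, -6, 6, 7, 0]
D(5):
  [0, -15, -3, -1, -9]
  [-2, 0, -4, -3, -10]
  [-11, -12, 0, -12, -19]
  [-11, -20, -8, 0, -19]
  [8, -6, 6, 7, 0]
Answer: W* = [[0, -15, -3, -1, -9], [-2, 0, -4, -3, -10], [-11, -12, 0, -12, -19], [-11, -20, -8, 0, -19], [8, -6, 6, 7, 0]]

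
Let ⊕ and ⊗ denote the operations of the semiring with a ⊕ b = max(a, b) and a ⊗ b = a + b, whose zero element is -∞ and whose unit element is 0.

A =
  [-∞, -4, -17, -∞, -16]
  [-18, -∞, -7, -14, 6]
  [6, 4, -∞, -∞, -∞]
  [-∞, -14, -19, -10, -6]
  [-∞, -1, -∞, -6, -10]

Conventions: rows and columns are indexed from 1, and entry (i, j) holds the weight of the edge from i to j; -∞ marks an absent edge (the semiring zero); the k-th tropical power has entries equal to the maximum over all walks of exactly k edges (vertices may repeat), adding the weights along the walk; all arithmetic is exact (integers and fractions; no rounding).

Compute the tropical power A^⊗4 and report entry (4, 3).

A^⊗2:
  [-11, -13, -11, -18, 2]
  [-1, 5, -33, 0, -4]
  [-14, 2, -3, -10, 10]
  [-13, -7, -21, -12, -8]
  [-19, -11, -8, -15, 5]
A^⊗3:
  [-5, 1, -20, -4, -7]
  [-13, -5, -2, -9, 11]
  [3, 9, -5, 4, 8]
  [-15, -9, -14, -14, -1]
  [-2, 4, -18, -1, -5]
A^⊗4:
  [-14, -8, -6, -13, 7]
  [4, 10, -12, 5, 1]
  [1, 7, 2, 2, 15]
  [-8, -2, -16, -7, -3]
  [-12, -6, -3, -10, 10]
Key observation: the optimum is the walk 4->2->5->2->3, with weight (-14) + 6 + (-1) + (-7) = -16.
Optimal value attained by: walk 4->2->5->2->3.
Answer: (A^⊗4)[4][3] = -16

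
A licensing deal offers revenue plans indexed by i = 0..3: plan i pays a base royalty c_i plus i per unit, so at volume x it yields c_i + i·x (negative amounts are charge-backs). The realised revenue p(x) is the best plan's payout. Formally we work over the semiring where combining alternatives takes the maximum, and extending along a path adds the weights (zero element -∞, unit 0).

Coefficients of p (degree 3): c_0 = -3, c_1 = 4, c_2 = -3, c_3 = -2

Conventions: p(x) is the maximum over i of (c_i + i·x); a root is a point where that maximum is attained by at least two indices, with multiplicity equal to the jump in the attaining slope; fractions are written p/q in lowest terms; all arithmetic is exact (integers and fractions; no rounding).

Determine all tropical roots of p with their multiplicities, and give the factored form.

hull edge (i=0, c=-3) to (i=1, c=4): slope 7, span 1
hull edge (i=1, c=4) to (i=3, c=-2): slope -3, span 2
Factored form: p(x) = -2 ⊗ (x ⊕ (-7)) ⊗ (x ⊕ 3) ⊗ (x ⊕ 3)
Answer: roots = -7 (mult 1), 3 (mult 2)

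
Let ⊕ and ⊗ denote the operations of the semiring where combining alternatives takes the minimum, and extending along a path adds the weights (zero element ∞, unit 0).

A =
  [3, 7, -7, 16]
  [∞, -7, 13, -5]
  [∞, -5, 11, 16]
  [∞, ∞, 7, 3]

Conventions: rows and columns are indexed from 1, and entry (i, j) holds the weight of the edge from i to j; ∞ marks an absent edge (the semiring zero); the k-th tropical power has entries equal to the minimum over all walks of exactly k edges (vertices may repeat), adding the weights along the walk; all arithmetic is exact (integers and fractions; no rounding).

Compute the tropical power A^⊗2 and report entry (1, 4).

A^⊗2:
  [6, -12, -4, 2]
  [∞, -14, 2, -12]
  [∞, -12, 8, -10]
  [∞, 2, 10, 6]
Key observation: the optimum is the walk 1->2->4, with weight 7 + (-5) = 2.
Optimal value attained by: walk 1->2->4.
Answer: (A^⊗2)[1][4] = 2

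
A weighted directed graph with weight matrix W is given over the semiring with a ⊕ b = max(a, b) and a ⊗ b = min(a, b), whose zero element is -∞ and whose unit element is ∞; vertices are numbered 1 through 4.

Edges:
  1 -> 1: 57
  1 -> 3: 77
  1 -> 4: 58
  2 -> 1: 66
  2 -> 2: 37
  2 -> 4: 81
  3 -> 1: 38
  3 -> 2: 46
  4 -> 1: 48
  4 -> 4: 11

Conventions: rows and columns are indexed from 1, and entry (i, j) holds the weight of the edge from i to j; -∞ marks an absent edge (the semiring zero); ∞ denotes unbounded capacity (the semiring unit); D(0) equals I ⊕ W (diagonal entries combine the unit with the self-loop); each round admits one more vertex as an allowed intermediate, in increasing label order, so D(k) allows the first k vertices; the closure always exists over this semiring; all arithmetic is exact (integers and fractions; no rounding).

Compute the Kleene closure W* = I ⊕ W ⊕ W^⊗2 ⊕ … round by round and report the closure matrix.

D(0):
  [∞, -∞, 77, 58]
  [66, ∞, -∞, 81]
  [38, 46, ∞, -∞]
  [48, -∞, -∞, ∞]
D(1):
  [∞, -∞, 77, 58]
  [66, ∞, 66, 81]
  [38, 46, ∞, 38]
  [48, -∞, 48, ∞]
D(2):
  [∞, -∞, 77, 58]
  [66, ∞, 66, 81]
  [46, 46, ∞, 46]
  [48, -∞, 48, ∞]
D(3):
  [∞, 46, 77, 58]
  [66, ∞, 66, 81]
  [46, 46, ∞, 46]
  [48, 46, 48, ∞]
D(4):
  [∞, 46, 77, 58]
  [66, ∞, 66, 81]
  [46, 46, ∞, 46]
  [48, 46, 48, ∞]
Answer: W* = [[∞, 46, 77, 58], [66, ∞, 66, 81], [46, 46, ∞, 46], [48, 46, 48, ∞]]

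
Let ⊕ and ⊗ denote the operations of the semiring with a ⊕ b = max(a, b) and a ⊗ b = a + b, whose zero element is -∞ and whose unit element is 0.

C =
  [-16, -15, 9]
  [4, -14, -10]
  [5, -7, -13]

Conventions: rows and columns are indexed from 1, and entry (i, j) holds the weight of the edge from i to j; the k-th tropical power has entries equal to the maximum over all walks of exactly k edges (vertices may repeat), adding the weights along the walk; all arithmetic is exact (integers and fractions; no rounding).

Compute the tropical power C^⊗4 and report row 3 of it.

C^⊗2:
  [14, 2, -4]
  [-5, -11, 13]
  [-3, -10, 14]
C^⊗3:
  [6, -1, 23]
  [18, 6, 4]
  [19, 7, 6]
C^⊗4:
  [28, 16, 15]
  [10, 3, 27]
  [11, 4, 28]
Answer: row 3 of C^⊗4 = [11, 4, 28]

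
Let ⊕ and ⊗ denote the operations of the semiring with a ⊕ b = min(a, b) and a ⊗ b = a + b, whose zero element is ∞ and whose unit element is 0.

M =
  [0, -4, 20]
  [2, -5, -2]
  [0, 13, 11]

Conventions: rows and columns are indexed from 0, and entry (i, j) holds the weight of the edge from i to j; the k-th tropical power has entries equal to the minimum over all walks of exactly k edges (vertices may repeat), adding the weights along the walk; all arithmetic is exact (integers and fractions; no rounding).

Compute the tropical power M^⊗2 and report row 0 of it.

M^⊗2:
  [-2, -9, -6]
  [-3, -10, -7]
  [0, -4, 11]
Answer: row 0 of M^⊗2 = [-2, -9, -6]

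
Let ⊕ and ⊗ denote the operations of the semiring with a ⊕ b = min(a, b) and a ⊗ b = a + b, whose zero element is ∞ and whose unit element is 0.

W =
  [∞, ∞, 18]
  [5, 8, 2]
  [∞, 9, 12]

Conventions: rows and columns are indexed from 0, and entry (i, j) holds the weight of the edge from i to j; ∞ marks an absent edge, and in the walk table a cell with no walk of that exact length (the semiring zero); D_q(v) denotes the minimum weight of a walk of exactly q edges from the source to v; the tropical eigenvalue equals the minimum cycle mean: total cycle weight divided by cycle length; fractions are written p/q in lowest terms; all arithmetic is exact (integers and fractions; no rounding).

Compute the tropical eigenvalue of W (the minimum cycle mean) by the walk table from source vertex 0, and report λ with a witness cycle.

q=0: [0, ∞, ∞]
q=1: [∞, ∞, 18]
q=2: [∞, 27, 30]
q=3: [32, 35, 29]
Optimal cycle mean attained by: cycle 1->2->1, total 2 + 9, length 2.
Answer: λ = 11/2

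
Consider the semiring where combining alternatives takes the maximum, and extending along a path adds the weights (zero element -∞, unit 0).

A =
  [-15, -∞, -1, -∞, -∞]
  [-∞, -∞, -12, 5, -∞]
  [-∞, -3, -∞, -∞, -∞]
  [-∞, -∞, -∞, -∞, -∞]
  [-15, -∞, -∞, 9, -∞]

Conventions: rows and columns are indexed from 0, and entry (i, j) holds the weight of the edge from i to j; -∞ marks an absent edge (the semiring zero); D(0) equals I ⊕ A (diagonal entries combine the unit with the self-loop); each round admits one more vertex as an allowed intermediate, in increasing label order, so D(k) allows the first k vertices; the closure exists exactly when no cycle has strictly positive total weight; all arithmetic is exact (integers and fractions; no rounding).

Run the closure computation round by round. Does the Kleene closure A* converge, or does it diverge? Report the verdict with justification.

D(0):
  [0, -∞, -1, -∞, -∞]
  [-∞, 0, -12, 5, -∞]
  [-∞, -3, 0, -∞, -∞]
  [-∞, -∞, -∞, 0, -∞]
  [-15, -∞, -∞, 9, 0]
D(1):
  [0, -∞, -1, -∞, -∞]
  [-∞, 0, -12, 5, -∞]
  [-∞, -3, 0, -∞, -∞]
  [-∞, -∞, -∞, 0, -∞]
  [-15, -∞, -16, 9, 0]
D(2):
  [0, -∞, -1, -∞, -∞]
  [-∞, 0, -12, 5, -∞]
  [-∞, -3, 0, 2, -∞]
  [-∞, -∞, -∞, 0, -∞]
  [-15, -∞, -16, 9, 0]
D(3):
  [0, -4, -1, 1, -∞]
  [-∞, 0, -12, 5, -∞]
  [-∞, -3, 0, 2, -∞]
  [-∞, -∞, -∞, 0, -∞]
  [-15, -19, -16, 9, 0]
D(4):
  [0, -4, -1, 1, -∞]
  [-∞, 0, -12, 5, -∞]
  [-∞, -3, 0, 2, -∞]
  [-∞, -∞, -∞, 0, -∞]
  [-15, -19, -16, 9, 0]
D(5):
  [0, -4, -1, 1, -∞]
  [-∞, 0, -12, 5, -∞]
  [-∞, -3, 0, 2, -∞]
  [-∞, -∞, -∞, 0, -∞]
  [-15, -19, -16, 9, 0]
Key observation: every diagonal entry stays at the unit through all rounds, so no improving cycle exists.
Answer: CONVERGES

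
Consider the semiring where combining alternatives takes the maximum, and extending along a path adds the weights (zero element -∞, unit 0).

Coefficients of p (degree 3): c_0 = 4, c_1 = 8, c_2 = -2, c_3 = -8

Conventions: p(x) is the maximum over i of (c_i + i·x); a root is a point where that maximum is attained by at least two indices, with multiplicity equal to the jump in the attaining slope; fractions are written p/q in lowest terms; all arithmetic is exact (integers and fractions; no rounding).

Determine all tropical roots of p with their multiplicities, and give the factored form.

hull edge (i=0, c=4) to (i=1, c=8): slope 4, span 1
hull edge (i=1, c=8) to (i=3, c=-8): slope -8, span 2
Factored form: p(x) = -8 ⊗ (x ⊕ (-4)) ⊗ (x ⊕ 8) ⊗ (x ⊕ 8)
Answer: roots = -4 (mult 1), 8 (mult 2)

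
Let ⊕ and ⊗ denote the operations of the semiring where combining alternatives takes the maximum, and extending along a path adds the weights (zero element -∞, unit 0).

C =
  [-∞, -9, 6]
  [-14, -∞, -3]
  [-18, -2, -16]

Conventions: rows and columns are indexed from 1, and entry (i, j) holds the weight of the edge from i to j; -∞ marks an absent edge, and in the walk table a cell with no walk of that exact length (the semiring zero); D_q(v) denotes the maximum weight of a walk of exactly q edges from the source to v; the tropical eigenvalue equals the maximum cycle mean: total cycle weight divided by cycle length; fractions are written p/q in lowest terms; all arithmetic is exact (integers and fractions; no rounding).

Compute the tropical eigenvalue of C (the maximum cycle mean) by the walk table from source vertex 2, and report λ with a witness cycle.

q=0: [-∞, 0, -∞]
q=1: [-14, -∞, -3]
q=2: [-21, -5, -8]
q=3: [-19, -10, -8]
Optimal cycle mean attained by: cycle 2->3->2, total (-3) + (-2), length 2.
Answer: λ = -5/2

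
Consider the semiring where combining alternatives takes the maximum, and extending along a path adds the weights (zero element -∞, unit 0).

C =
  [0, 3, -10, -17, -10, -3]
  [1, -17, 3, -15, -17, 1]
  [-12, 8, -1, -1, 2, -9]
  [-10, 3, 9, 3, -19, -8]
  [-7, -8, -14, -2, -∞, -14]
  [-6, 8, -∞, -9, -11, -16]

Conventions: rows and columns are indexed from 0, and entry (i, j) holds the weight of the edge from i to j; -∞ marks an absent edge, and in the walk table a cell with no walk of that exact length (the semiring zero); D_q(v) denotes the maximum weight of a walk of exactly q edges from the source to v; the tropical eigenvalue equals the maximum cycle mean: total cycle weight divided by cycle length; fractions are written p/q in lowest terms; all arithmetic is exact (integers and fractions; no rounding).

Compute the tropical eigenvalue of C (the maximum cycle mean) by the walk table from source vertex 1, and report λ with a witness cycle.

q=0: [-∞, 0, -∞, -∞, -∞, -∞]
q=1: [1, -17, 3, -15, -17, 1]
q=2: [1, 11, 2, 2, 5, -2]
q=3: [12, 10, 14, 5, 4, 12]
q=4: [12, 22, 14, 13, 16, 11]
q=5: [23, 22, 25, 16, 16, 23]
q=6: [23, 33, 25, 24, 27, 23]
Optimal cycle mean attained by: cycle 1->2->1, total 3 + 8, length 2.
Answer: λ = 11/2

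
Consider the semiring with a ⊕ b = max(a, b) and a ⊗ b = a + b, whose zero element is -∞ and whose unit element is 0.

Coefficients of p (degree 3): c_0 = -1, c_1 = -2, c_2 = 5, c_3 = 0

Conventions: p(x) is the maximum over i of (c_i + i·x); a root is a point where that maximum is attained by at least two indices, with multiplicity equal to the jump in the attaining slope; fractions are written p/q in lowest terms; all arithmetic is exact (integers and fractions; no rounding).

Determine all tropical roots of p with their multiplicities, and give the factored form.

hull edge (i=0, c=-1) to (i=2, c=5): slope 3, span 2
hull edge (i=2, c=5) to (i=3, c=0): slope -5, span 1
Factored form: p(x) = 0 ⊗ (x ⊕ (-3)) ⊗ (x ⊕ (-3)) ⊗ (x ⊕ 5)
Answer: roots = -3 (mult 2), 5 (mult 1)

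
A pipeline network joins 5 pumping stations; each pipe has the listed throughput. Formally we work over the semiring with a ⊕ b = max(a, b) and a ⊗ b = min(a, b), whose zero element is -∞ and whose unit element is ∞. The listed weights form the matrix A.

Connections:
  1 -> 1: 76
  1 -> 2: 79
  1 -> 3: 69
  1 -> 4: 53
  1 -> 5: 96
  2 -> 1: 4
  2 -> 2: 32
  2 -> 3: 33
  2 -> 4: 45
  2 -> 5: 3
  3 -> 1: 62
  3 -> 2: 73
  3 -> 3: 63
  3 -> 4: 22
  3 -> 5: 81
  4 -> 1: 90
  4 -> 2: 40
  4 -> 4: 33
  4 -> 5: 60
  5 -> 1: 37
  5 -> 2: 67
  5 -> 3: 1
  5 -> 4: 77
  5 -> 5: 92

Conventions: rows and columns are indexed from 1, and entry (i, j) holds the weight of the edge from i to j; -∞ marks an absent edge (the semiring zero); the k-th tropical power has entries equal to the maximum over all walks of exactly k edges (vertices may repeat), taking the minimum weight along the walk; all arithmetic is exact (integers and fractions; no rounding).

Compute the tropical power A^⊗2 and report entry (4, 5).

A^⊗2:
  [76, 76, 69, 77, 92]
  [45, 40, 33, 33, 45]
  [62, 67, 63, 77, 81]
  [76, 79, 69, 60, 90]
  [77, 67, 37, 77, 92]
Key observation: the optimum is the walk 4->1->5, with weight 90 min 96 = 90.
Optimal value attained by: walk 4->1->5.
Answer: (A^⊗2)[4][5] = 90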